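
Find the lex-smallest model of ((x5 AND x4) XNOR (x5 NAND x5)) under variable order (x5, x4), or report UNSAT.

x5=1, x4=0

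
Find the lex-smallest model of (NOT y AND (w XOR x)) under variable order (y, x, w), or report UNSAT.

y=0, x=0, w=1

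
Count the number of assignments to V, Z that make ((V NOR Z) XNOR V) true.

Satisfying assignments: (0,1)
Count: 1 out of 4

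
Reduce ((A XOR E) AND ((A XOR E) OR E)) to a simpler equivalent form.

By absorption (E AND (E OR v) = E):
= (A XOR E)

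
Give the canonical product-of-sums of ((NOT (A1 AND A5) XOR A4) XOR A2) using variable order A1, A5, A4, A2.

ΠM(1, 2, 5, 6, 9, 10, 12, 15) = (A1 OR A5 OR A4 OR NOT A2) AND (A1 OR A5 OR NOT A4 OR A2) AND (A1 OR NOT A5 OR A4 OR NOT A2) AND (A1 OR NOT A5 OR NOT A4 OR A2) AND (NOT A1 OR A5 OR A4 OR NOT A2) AND (NOT A1 OR A5 OR NOT A4 OR A2) AND (NOT A1 OR NOT A5 OR A4 OR A2) AND (NOT A1 OR NOT A5 OR NOT A4 OR NOT A2)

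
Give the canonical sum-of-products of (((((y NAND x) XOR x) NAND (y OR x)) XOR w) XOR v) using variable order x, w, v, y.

Σm(0, 3, 5, 6, 8, 11, 13, 14) = (NOT x AND NOT w AND NOT v AND NOT y) OR (NOT x AND NOT w AND v AND y) OR (NOT x AND w AND NOT v AND y) OR (NOT x AND w AND v AND NOT y) OR (x AND NOT w AND NOT v AND NOT y) OR (x AND NOT w AND v AND y) OR (x AND w AND NOT v AND y) OR (x AND w AND v AND NOT y)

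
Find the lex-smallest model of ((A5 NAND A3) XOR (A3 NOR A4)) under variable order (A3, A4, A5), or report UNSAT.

A3=0, A4=1, A5=0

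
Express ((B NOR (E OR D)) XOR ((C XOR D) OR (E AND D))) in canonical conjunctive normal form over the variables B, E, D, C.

(B OR E OR D OR NOT C) AND (B OR E OR NOT D OR NOT C) AND (B OR NOT E OR D OR C) AND (NOT B OR E OR D OR C) AND (NOT B OR E OR NOT D OR NOT C) AND (NOT B OR NOT E OR D OR C)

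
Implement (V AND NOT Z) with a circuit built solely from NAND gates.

((V NAND (Z NAND Z)) NAND (V NAND (Z NAND Z)))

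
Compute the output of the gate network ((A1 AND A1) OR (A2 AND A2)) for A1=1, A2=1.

Substituting: ((1 AND 1) OR (1 AND 1))
= 1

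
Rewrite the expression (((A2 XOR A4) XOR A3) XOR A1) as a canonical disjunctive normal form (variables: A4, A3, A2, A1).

(NOT A4 AND NOT A3 AND NOT A2 AND A1) OR (NOT A4 AND NOT A3 AND A2 AND NOT A1) OR (NOT A4 AND A3 AND NOT A2 AND NOT A1) OR (NOT A4 AND A3 AND A2 AND A1) OR (A4 AND NOT A3 AND NOT A2 AND NOT A1) OR (A4 AND NOT A3 AND A2 AND A1) OR (A4 AND A3 AND NOT A2 AND A1) OR (A4 AND A3 AND A2 AND NOT A1)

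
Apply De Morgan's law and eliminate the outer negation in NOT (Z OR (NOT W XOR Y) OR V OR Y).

NOT Z AND NOT (NOT W XOR Y) AND NOT V AND NOT Y
De Morgan's: NOT(OR of terms) = AND of negations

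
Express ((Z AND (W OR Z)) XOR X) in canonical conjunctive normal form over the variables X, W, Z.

(X OR W OR Z) AND (X OR NOT W OR Z) AND (NOT X OR W OR NOT Z) AND (NOT X OR NOT W OR NOT Z)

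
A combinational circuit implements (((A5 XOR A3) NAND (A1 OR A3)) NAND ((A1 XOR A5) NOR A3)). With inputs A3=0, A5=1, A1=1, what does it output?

Substituting: (((1 XOR 0) NAND (1 OR 0)) NAND ((1 XOR 1) NOR 0))
= 1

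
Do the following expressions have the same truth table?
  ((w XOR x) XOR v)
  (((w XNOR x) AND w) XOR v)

No. Counterexample: with x=0, v=0, w=1, Expression 1 = 1 but Expression 2 = 0.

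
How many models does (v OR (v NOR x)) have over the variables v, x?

Satisfying assignments: (0,0), (1,0), (1,1)
Count: 3 out of 4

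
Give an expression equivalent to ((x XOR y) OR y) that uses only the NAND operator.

((((x NAND (x NAND y)) NAND (y NAND (x NAND y))) NAND ((x NAND (x NAND y)) NAND (y NAND (x NAND y)))) NAND (y NAND y))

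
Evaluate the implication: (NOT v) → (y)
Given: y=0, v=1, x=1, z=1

Antecedent (NOT v) = 0; consequent (y) = 0.
0 → 0 = 1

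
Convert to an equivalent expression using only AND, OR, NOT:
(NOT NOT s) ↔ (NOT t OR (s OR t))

((NOT NOT s) AND (NOT t OR (s OR t))) OR (NOT s AND NOT (NOT t OR (s OR t)))
(Biconditional = both true or both false)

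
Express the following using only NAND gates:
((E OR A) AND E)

((((E NAND E) NAND (A NAND A)) NAND E) NAND (((E NAND E) NAND (A NAND A)) NAND E))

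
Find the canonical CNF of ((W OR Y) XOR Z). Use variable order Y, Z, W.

(Y OR Z OR W) AND (Y OR NOT Z OR NOT W) AND (NOT Y OR NOT Z OR W) AND (NOT Y OR NOT Z OR NOT W)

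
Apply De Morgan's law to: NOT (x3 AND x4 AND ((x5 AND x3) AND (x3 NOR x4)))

NOT x3 OR NOT x4 OR NOT ((x5 AND x3) AND (x3 NOR x4))
De Morgan's: NOT(AND of terms) = OR of negations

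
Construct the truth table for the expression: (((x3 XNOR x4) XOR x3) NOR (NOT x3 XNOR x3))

x3 | x4 | Output
----------------
0 | 0 | 0
0 | 1 | 1
1 | 0 | 0
1 | 1 | 1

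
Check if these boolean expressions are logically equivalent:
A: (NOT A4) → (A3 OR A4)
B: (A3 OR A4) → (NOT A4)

No, Converse is not equivalent to original (counterexample: A3=0, A4=0, A2=0)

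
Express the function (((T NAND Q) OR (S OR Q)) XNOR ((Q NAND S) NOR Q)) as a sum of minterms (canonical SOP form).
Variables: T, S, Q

Σm() = FALSE (no minterms)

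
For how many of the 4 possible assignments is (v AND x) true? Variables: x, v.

Satisfying assignments: (1,1)
Count: 1 out of 4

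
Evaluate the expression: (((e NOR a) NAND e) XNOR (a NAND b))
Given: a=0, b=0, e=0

Substituting: (((0 NOR 0) NAND 0) XNOR (0 NAND 0))
= 1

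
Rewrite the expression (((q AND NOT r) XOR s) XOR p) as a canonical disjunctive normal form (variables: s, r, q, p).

(NOT s AND NOT r AND NOT q AND p) OR (NOT s AND NOT r AND q AND NOT p) OR (NOT s AND r AND NOT q AND p) OR (NOT s AND r AND q AND p) OR (s AND NOT r AND NOT q AND NOT p) OR (s AND NOT r AND q AND p) OR (s AND r AND NOT q AND NOT p) OR (s AND r AND q AND NOT p)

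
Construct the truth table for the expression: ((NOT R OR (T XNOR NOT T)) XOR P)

R | T | P | Output
------------------
0 | 0 | 0 | 1
0 | 0 | 1 | 0
0 | 1 | 0 | 1
0 | 1 | 1 | 0
1 | 0 | 0 | 0
1 | 0 | 1 | 1
1 | 1 | 0 | 0
1 | 1 | 1 | 1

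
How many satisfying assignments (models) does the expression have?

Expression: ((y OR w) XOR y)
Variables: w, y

Satisfying assignments: (1,0)
Count: 1 out of 4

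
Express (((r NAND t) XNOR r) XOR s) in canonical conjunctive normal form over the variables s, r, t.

(s OR r OR t) AND (s OR r OR NOT t) AND (s OR NOT r OR NOT t) AND (NOT s OR NOT r OR t)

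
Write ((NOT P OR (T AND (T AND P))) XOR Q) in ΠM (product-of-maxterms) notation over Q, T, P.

ΠM(1, 4, 6, 7) = (Q OR T OR NOT P) AND (NOT Q OR T OR P) AND (NOT Q OR NOT T OR P) AND (NOT Q OR NOT T OR NOT P)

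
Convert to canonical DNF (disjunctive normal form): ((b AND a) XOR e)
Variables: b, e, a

(NOT b AND e AND NOT a) OR (NOT b AND e AND a) OR (b AND NOT e AND a) OR (b AND e AND NOT a)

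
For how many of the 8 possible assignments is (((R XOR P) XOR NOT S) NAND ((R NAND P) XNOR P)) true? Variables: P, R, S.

Satisfying assignments: (0,0,0), (0,0,1), (0,1,0), (0,1,1), (1,0,0), (1,1,0), (1,1,1)
Count: 7 out of 8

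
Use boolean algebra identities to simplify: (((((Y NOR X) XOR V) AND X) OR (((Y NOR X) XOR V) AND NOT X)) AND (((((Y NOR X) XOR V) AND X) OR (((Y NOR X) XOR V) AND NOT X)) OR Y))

By absorption (E AND (E OR v) = E) then distribution ((E AND v) OR (E AND NOT v) = E):
= ((Y NOR X) XOR V)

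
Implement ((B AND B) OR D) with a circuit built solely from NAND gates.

((((B NAND B) NAND (B NAND B)) NAND ((B NAND B) NAND (B NAND B))) NAND (D NAND D))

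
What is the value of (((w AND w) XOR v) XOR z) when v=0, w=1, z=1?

Substituting: (((1 AND 1) XOR 0) XOR 1)
= 0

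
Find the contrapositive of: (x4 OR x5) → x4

Contrapositive: NOT x4 → NOT (x4 OR x5)
Note: A statement and its contrapositive are logically equivalent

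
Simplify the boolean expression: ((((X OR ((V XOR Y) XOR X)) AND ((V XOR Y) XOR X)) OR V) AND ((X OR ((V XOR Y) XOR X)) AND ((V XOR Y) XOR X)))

By absorption (E AND (E OR v) = E) then absorption (E AND (E OR v) = E):
= ((V XOR Y) XOR X)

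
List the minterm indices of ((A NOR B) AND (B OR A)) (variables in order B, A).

Σm() = FALSE (no minterms)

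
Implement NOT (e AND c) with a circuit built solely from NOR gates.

(((e NOR e) NOR (c NOR c)) NOR ((e NOR e) NOR (c NOR c)))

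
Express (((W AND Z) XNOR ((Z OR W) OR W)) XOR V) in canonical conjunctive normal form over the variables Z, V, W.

(Z OR V OR NOT W) AND (Z OR NOT V OR W) AND (NOT Z OR V OR W) AND (NOT Z OR NOT V OR NOT W)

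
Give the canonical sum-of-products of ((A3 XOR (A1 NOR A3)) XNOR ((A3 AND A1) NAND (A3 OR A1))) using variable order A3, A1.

Σm(0, 2) = (NOT A3 AND NOT A1) OR (A3 AND NOT A1)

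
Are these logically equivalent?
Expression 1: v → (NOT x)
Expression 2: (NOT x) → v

No, Converse is not equivalent to original (counterexample: y=0, v=0, x=0)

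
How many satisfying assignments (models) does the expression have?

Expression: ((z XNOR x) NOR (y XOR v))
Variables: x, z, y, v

Satisfying assignments: (0,1,0,0), (0,1,1,1), (1,0,0,0), (1,0,1,1)
Count: 4 out of 16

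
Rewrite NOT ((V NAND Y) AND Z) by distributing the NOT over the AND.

NOT (V NAND Y) OR NOT Z
De Morgan's: NOT(AND of terms) = OR of negations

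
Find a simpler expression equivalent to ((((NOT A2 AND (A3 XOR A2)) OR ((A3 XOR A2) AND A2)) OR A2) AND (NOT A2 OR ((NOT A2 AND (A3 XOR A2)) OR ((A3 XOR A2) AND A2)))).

By distribution ((E OR v) AND (E OR NOT v) = E) then distribution ((E AND v) OR (E AND NOT v) = E):
= (A3 XOR A2)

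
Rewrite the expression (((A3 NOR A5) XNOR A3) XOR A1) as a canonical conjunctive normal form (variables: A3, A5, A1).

(A3 OR A5 OR A1) AND (A3 OR NOT A5 OR NOT A1) AND (NOT A3 OR A5 OR A1) AND (NOT A3 OR NOT A5 OR A1)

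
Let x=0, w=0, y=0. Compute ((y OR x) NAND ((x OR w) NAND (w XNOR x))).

Substituting: ((0 OR 0) NAND ((0 OR 0) NAND (0 XNOR 0)))
= 1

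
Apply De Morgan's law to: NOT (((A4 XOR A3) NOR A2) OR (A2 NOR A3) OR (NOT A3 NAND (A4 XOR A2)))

NOT ((A4 XOR A3) NOR A2) AND NOT (A2 NOR A3) AND NOT (NOT A3 NAND (A4 XOR A2))
De Morgan's: NOT(OR of terms) = AND of negations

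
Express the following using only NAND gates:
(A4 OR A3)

((A4 NAND A4) NAND (A3 NAND A3))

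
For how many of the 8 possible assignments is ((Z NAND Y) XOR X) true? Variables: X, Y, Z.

Satisfying assignments: (0,0,0), (0,0,1), (0,1,0), (1,1,1)
Count: 4 out of 8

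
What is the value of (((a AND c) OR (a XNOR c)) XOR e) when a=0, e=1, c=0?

Substituting: (((0 AND 0) OR (0 XNOR 0)) XOR 1)
= 0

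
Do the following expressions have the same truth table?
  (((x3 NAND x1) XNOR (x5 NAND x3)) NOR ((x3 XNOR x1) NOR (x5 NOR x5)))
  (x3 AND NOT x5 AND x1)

Yes, they are equivalent — the two output columns agree on all 8 assignments:
x3 | x5 | x1 | Expression 1 | Expression 2
------------------------------------------
0 | 0 | 0 | 0 | 0
0 | 0 | 1 | 0 | 0
0 | 1 | 0 | 0 | 0
0 | 1 | 1 | 0 | 0
1 | 0 | 0 | 0 | 0
1 | 0 | 1 | 1 | 1
1 | 1 | 0 | 0 | 0
1 | 1 | 1 | 0 | 0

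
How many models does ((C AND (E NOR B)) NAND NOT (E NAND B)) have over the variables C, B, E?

Satisfying assignments: (0,0,0), (0,0,1), (0,1,0), (0,1,1), (1,0,0), (1,0,1), (1,1,0), (1,1,1)
Count: 8 out of 8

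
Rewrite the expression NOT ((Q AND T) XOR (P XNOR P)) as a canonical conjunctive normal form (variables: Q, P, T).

(Q OR P OR T) AND (Q OR P OR NOT T) AND (Q OR NOT P OR T) AND (Q OR NOT P OR NOT T) AND (NOT Q OR P OR T) AND (NOT Q OR NOT P OR T)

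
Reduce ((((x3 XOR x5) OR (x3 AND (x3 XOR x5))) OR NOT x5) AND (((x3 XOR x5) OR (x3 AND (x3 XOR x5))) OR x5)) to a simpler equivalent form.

By distribution ((E OR v) AND (E OR NOT v) = E) then absorption (E OR (E AND v) = E):
= (x3 XOR x5)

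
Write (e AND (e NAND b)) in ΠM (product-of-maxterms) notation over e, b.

ΠM(0, 1, 3) = (e OR b) AND (e OR NOT b) AND (NOT e OR NOT b)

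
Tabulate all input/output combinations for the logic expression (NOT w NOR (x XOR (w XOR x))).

w | x | Output
--------------
0 | 0 | 0
0 | 1 | 0
1 | 0 | 0
1 | 1 | 0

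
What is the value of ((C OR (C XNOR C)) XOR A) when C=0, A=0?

Substituting: ((0 OR (0 XNOR 0)) XOR 0)
= 1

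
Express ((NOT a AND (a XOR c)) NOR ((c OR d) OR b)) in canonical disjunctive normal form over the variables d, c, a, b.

(NOT d AND NOT c AND NOT a AND NOT b) OR (NOT d AND NOT c AND a AND NOT b)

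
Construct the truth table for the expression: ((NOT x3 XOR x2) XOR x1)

x2 | x1 | x3 | Output
---------------------
0 | 0 | 0 | 1
0 | 0 | 1 | 0
0 | 1 | 0 | 0
0 | 1 | 1 | 1
1 | 0 | 0 | 0
1 | 0 | 1 | 1
1 | 1 | 0 | 1
1 | 1 | 1 | 0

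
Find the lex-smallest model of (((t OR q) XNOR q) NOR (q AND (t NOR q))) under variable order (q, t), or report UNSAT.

q=0, t=1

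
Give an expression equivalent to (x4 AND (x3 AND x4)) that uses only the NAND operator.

((x4 NAND ((x3 NAND x4) NAND (x3 NAND x4))) NAND (x4 NAND ((x3 NAND x4) NAND (x3 NAND x4))))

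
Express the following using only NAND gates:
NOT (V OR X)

(((V NAND V) NAND (X NAND X)) NAND ((V NAND V) NAND (X NAND X)))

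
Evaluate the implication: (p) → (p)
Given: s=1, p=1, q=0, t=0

Antecedent (p) = 1; consequent (p) = 1.
1 → 1 = 1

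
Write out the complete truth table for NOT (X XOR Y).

Y | X | Output
--------------
0 | 0 | 1
0 | 1 | 0
1 | 0 | 0
1 | 1 | 1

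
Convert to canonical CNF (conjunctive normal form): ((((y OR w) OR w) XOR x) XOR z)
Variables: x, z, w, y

(x OR z OR w OR y) AND (x OR NOT z OR w OR NOT y) AND (x OR NOT z OR NOT w OR y) AND (x OR NOT z OR NOT w OR NOT y) AND (NOT x OR z OR w OR NOT y) AND (NOT x OR z OR NOT w OR y) AND (NOT x OR z OR NOT w OR NOT y) AND (NOT x OR NOT z OR w OR y)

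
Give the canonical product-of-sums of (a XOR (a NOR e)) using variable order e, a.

ΠM(2) = (NOT e OR a)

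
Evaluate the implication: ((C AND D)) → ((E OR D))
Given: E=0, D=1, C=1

Antecedent ((C AND D)) = 1; consequent ((E OR D)) = 1.
1 → 1 = 1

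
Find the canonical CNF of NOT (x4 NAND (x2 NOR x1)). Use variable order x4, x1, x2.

(x4 OR x1 OR x2) AND (x4 OR x1 OR NOT x2) AND (x4 OR NOT x1 OR x2) AND (x4 OR NOT x1 OR NOT x2) AND (NOT x4 OR x1 OR NOT x2) AND (NOT x4 OR NOT x1 OR x2) AND (NOT x4 OR NOT x1 OR NOT x2)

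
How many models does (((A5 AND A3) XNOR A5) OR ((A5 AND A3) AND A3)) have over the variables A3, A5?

Satisfying assignments: (0,0), (1,0), (1,1)
Count: 3 out of 4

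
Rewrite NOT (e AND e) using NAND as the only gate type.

(((e NAND e) NAND (e NAND e)) NAND ((e NAND e) NAND (e NAND e)))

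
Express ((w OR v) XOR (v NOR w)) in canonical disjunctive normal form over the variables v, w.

(NOT v AND NOT w) OR (NOT v AND w) OR (v AND NOT w) OR (v AND w)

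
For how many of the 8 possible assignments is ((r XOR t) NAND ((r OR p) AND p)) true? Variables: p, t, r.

Satisfying assignments: (0,0,0), (0,0,1), (0,1,0), (0,1,1), (1,0,0), (1,1,1)
Count: 6 out of 8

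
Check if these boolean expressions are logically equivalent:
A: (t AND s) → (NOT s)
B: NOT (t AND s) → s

No, Inverse is not equivalent to original (counterexample: t=0, q=0, s=0)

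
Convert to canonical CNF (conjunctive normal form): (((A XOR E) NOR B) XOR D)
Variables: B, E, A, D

(B OR E OR A OR NOT D) AND (B OR E OR NOT A OR D) AND (B OR NOT E OR A OR D) AND (B OR NOT E OR NOT A OR NOT D) AND (NOT B OR E OR A OR D) AND (NOT B OR E OR NOT A OR D) AND (NOT B OR NOT E OR A OR D) AND (NOT B OR NOT E OR NOT A OR D)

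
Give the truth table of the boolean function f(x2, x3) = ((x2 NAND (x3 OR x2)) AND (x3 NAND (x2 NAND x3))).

x2 | x3 | Output
----------------
0 | 0 | 1
0 | 1 | 0
1 | 0 | 0
1 | 1 | 0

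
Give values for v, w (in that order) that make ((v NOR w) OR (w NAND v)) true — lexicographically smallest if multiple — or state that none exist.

v=0, w=0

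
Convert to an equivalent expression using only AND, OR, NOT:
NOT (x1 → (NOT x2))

x1 AND x2
(Negated implication: NOT(A → B) = A AND NOT B)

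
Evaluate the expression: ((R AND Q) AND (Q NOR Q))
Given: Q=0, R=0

Substituting: ((0 AND 0) AND (0 NOR 0))
= 0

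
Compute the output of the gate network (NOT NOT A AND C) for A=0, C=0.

Substituting: (NOT NOT 0 AND 0)
= 0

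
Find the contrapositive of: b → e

Contrapositive: NOT e → NOT b
Note: A statement and its contrapositive are logically equivalent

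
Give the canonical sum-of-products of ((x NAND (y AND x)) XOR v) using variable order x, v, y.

Σm(0, 1, 4, 7) = (NOT x AND NOT v AND NOT y) OR (NOT x AND NOT v AND y) OR (x AND NOT v AND NOT y) OR (x AND v AND y)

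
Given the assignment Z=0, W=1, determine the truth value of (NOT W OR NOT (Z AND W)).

Substituting: (NOT 1 OR NOT (0 AND 1))
= 1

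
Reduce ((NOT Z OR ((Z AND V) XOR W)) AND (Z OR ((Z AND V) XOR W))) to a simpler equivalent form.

By distribution ((E OR v) AND (E OR NOT v) = E):
= ((Z AND V) XOR W)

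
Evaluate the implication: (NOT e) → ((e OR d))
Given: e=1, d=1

Antecedent (NOT e) = 0; consequent ((e OR d)) = 1.
0 → 1 = 1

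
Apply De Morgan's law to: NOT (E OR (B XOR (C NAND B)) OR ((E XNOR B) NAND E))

NOT E AND NOT (B XOR (C NAND B)) AND NOT ((E XNOR B) NAND E)
De Morgan's: NOT(OR of terms) = AND of negations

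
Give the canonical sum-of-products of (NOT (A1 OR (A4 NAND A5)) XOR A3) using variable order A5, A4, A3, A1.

Σm(2, 3, 6, 7, 10, 11, 12, 15) = (NOT A5 AND NOT A4 AND A3 AND NOT A1) OR (NOT A5 AND NOT A4 AND A3 AND A1) OR (NOT A5 AND A4 AND A3 AND NOT A1) OR (NOT A5 AND A4 AND A3 AND A1) OR (A5 AND NOT A4 AND A3 AND NOT A1) OR (A5 AND NOT A4 AND A3 AND A1) OR (A5 AND A4 AND NOT A3 AND NOT A1) OR (A5 AND A4 AND A3 AND A1)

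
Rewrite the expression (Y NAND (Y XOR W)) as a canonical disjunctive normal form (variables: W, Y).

(NOT W AND NOT Y) OR (W AND NOT Y) OR (W AND Y)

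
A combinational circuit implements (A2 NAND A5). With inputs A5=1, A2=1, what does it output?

Substituting: (1 NAND 1)
= 0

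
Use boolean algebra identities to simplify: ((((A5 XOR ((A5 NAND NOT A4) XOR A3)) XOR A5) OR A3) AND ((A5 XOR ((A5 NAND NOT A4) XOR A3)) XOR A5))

By absorption (E AND (E OR v) = E) then XOR self-cancellation ((E XOR v) XOR v = E):
= ((A5 NAND NOT A4) XOR A3)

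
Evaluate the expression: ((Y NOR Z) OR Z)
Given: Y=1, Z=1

Substituting: ((1 NOR 1) OR 1)
= 1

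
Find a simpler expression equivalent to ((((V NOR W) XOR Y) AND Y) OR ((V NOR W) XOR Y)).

By absorption (E OR (E AND v) = E):
= ((V NOR W) XOR Y)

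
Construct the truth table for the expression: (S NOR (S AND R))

S | R | Output
--------------
0 | 0 | 1
0 | 1 | 1
1 | 0 | 0
1 | 1 | 0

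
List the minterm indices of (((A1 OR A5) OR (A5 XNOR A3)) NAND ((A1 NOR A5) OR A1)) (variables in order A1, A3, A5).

Σm(1, 2, 3) = (NOT A1 AND NOT A3 AND A5) OR (NOT A1 AND A3 AND NOT A5) OR (NOT A1 AND A3 AND A5)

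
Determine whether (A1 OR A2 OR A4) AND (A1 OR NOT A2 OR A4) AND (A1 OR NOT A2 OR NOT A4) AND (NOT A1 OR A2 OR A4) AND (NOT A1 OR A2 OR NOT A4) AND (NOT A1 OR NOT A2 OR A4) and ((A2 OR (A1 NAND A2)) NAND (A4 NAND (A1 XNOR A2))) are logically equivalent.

Yes, they are equivalent — the two output columns agree on all 8 assignments:
A1 | A2 | A4 | Expression 1 | Expression 2
------------------------------------------
0 | 0 | 0 | 0 | 0
0 | 0 | 1 | 1 | 1
0 | 1 | 0 | 0 | 0
0 | 1 | 1 | 0 | 0
1 | 0 | 0 | 0 | 0
1 | 0 | 1 | 0 | 0
1 | 1 | 0 | 0 | 0
1 | 1 | 1 | 1 | 1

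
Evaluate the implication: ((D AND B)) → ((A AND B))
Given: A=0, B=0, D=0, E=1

Antecedent ((D AND B)) = 0; consequent ((A AND B)) = 0.
0 → 0 = 1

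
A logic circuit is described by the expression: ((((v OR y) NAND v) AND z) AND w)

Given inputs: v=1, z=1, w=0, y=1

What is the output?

Substituting: ((((1 OR 1) NAND 1) AND 1) AND 0)
= 0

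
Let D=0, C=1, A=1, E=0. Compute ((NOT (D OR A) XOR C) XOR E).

Substituting: ((NOT (0 OR 1) XOR 1) XOR 0)
= 1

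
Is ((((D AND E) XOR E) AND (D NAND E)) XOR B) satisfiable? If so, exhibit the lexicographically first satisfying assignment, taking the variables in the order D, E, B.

D=0, E=0, B=1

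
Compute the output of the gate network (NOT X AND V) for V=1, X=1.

Substituting: (NOT 1 AND 1)
= 0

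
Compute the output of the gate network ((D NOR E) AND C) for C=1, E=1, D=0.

Substituting: ((0 NOR 1) AND 1)
= 0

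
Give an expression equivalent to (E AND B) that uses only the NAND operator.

((E NAND B) NAND (E NAND B))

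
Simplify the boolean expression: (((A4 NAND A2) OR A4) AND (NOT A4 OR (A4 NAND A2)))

By distribution ((E OR v) AND (E OR NOT v) = E):
= (A4 NAND A2)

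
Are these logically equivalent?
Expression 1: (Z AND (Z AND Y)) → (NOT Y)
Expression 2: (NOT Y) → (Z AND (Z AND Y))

No, Converse is not equivalent to original (counterexample: Y=0, Z=0)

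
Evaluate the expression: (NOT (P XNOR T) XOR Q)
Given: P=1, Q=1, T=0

Substituting: (NOT (1 XNOR 0) XOR 1)
= 0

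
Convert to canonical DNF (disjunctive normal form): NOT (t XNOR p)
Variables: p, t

(NOT p AND t) OR (p AND NOT t)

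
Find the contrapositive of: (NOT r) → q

Contrapositive: NOT q → r
Note: A statement and its contrapositive are logically equivalent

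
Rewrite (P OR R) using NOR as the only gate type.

((P NOR R) NOR (P NOR R))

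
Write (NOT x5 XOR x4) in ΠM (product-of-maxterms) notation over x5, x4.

ΠM(1, 2) = (x5 OR NOT x4) AND (NOT x5 OR x4)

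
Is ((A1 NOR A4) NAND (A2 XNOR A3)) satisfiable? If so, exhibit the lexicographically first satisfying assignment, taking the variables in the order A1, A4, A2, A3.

A1=0, A4=0, A2=0, A3=1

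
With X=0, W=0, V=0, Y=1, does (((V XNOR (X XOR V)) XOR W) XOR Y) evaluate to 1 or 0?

Substituting: (((0 XNOR (0 XOR 0)) XOR 0) XOR 1)
= 0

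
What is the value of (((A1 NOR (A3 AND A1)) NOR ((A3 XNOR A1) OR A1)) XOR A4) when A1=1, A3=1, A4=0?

Substituting: (((1 NOR (1 AND 1)) NOR ((1 XNOR 1) OR 1)) XOR 0)
= 0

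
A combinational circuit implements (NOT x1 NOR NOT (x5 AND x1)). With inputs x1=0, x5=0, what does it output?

Substituting: (NOT 0 NOR NOT (0 AND 0))
= 0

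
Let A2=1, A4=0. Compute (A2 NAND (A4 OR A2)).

Substituting: (1 NAND (0 OR 1))
= 0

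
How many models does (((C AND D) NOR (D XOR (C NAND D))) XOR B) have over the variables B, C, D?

Satisfying assignments: (0,0,1), (1,0,0), (1,1,0), (1,1,1)
Count: 4 out of 8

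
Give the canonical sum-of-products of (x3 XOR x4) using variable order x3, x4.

Σm(1, 2) = (NOT x3 AND x4) OR (x3 AND NOT x4)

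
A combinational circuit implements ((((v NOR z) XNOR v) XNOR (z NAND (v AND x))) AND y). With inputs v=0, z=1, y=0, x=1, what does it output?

Substituting: ((((0 NOR 1) XNOR 0) XNOR (1 NAND (0 AND 1))) AND 0)
= 0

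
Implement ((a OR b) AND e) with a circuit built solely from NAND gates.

((((a NAND a) NAND (b NAND b)) NAND e) NAND (((a NAND a) NAND (b NAND b)) NAND e))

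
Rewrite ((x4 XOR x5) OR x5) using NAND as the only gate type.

((((x4 NAND (x4 NAND x5)) NAND (x5 NAND (x4 NAND x5))) NAND ((x4 NAND (x4 NAND x5)) NAND (x5 NAND (x4 NAND x5)))) NAND (x5 NAND x5))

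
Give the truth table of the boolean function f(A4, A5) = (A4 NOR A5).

A4 | A5 | Output
----------------
0 | 0 | 1
0 | 1 | 0
1 | 0 | 0
1 | 1 | 0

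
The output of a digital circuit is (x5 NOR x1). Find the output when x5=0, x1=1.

Substituting: (0 NOR 1)
= 0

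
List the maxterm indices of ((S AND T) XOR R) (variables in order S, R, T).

ΠM(0, 1, 4, 7) = (S OR R OR T) AND (S OR R OR NOT T) AND (NOT S OR R OR T) AND (NOT S OR NOT R OR NOT T)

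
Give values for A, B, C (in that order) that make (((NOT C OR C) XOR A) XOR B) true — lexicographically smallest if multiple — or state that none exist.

A=0, B=0, C=0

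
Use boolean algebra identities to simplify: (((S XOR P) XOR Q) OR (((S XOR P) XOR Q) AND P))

By absorption (E OR (E AND v) = E):
= ((S XOR P) XOR Q)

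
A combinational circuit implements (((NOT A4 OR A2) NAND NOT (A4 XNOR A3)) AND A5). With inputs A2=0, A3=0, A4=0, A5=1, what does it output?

Substituting: (((NOT 0 OR 0) NAND NOT (0 XNOR 0)) AND 1)
= 1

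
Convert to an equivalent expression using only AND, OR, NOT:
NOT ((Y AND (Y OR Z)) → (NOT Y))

(Y AND (Y OR Z)) AND Y
(Negated implication: NOT(A → B) = A AND NOT B)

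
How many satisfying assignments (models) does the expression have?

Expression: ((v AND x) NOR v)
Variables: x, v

Satisfying assignments: (0,0), (1,0)
Count: 2 out of 4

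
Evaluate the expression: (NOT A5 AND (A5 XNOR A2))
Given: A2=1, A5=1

Substituting: (NOT 1 AND (1 XNOR 1))
= 0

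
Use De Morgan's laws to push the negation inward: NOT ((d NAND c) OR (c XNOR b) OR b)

NOT (d NAND c) AND NOT (c XNOR b) AND NOT b
De Morgan's: NOT(OR of terms) = AND of negations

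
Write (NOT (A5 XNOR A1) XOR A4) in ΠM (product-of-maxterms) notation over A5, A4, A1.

ΠM(0, 3, 5, 6) = (A5 OR A4 OR A1) AND (A5 OR NOT A4 OR NOT A1) AND (NOT A5 OR A4 OR NOT A1) AND (NOT A5 OR NOT A4 OR A1)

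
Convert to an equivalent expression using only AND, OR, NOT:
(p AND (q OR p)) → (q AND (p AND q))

NOT (p AND (q OR p)) OR (q AND (p AND q))
(Implication elimination: A → B = NOT A OR B)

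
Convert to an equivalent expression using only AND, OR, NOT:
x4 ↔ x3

(x4 AND x3) OR (NOT x4 AND NOT x3)
(Biconditional = both true or both false)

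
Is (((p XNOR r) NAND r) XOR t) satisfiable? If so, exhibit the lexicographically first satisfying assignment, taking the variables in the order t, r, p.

t=0, r=0, p=0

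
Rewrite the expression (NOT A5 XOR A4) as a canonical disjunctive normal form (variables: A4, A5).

(NOT A4 AND NOT A5) OR (A4 AND A5)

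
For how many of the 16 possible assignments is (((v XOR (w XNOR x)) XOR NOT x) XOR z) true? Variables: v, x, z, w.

Satisfying assignments: (0,0,0,1), (0,0,1,0), (0,1,0,1), (0,1,1,0), (1,0,0,0), (1,0,1,1), (1,1,0,0), (1,1,1,1)
Count: 8 out of 16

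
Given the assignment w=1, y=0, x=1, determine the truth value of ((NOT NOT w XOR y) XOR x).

Substituting: ((NOT NOT 1 XOR 0) XOR 1)
= 0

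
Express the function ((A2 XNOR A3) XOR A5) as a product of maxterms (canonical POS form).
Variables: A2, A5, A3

ΠM(1, 2, 4, 7) = (A2 OR A5 OR NOT A3) AND (A2 OR NOT A5 OR A3) AND (NOT A2 OR A5 OR A3) AND (NOT A2 OR NOT A5 OR NOT A3)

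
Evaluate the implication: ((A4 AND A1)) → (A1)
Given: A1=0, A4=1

Antecedent ((A4 AND A1)) = 0; consequent (A1) = 0.
0 → 0 = 1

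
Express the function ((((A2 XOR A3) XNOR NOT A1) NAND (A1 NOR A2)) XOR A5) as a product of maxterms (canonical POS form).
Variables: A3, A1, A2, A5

ΠM(1, 3, 5, 7, 8, 11, 13, 15) = (A3 OR A1 OR A2 OR NOT A5) AND (A3 OR A1 OR NOT A2 OR NOT A5) AND (A3 OR NOT A1 OR A2 OR NOT A5) AND (A3 OR NOT A1 OR NOT A2 OR NOT A5) AND (NOT A3 OR A1 OR A2 OR A5) AND (NOT A3 OR A1 OR NOT A2 OR NOT A5) AND (NOT A3 OR NOT A1 OR A2 OR NOT A5) AND (NOT A3 OR NOT A1 OR NOT A2 OR NOT A5)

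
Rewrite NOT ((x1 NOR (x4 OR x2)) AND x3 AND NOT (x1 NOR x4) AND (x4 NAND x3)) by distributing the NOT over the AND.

NOT (x1 NOR (x4 OR x2)) OR NOT x3 OR (x1 NOR x4) OR NOT (x4 NAND x3)
De Morgan's: NOT(AND of terms) = OR of negations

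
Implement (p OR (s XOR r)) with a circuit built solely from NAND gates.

((p NAND p) NAND (((s NAND (s NAND r)) NAND (r NAND (s NAND r))) NAND ((s NAND (s NAND r)) NAND (r NAND (s NAND r)))))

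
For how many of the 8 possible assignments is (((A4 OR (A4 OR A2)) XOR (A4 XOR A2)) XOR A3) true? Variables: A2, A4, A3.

Satisfying assignments: (0,0,1), (0,1,1), (1,0,1), (1,1,0)
Count: 4 out of 8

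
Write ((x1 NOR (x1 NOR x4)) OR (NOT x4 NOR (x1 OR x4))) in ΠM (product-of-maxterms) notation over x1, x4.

ΠM(0, 2, 3) = (x1 OR x4) AND (NOT x1 OR x4) AND (NOT x1 OR NOT x4)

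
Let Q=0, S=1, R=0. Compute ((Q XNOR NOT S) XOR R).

Substituting: ((0 XNOR NOT 1) XOR 0)
= 1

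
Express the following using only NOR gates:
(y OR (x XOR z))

((y NOR ((((x NOR z) NOR (x NOR z)) NOR ((x NOR z) NOR (x NOR z))) NOR ((((x NOR x) NOR (z NOR z)) NOR ((x NOR x) NOR (z NOR z))) NOR (((x NOR x) NOR (z NOR z)) NOR ((x NOR x) NOR (z NOR z)))))) NOR (y NOR ((((x NOR z) NOR (x NOR z)) NOR ((x NOR z) NOR (x NOR z))) NOR ((((x NOR x) NOR (z NOR z)) NOR ((x NOR x) NOR (z NOR z))) NOR (((x NOR x) NOR (z NOR z)) NOR ((x NOR x) NOR (z NOR z)))))))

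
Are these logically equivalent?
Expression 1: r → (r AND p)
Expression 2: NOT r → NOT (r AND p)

No, Inverse is not equivalent to original (counterexample: r=1, q=0, p=0)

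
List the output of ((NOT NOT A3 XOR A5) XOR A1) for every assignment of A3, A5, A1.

A3 | A5 | A1 | Output
---------------------
0 | 0 | 0 | 0
0 | 0 | 1 | 1
0 | 1 | 0 | 1
0 | 1 | 1 | 0
1 | 0 | 0 | 1
1 | 0 | 1 | 0
1 | 1 | 0 | 0
1 | 1 | 1 | 1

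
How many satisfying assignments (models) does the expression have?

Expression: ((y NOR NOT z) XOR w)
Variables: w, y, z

Satisfying assignments: (0,0,1), (1,0,0), (1,1,0), (1,1,1)
Count: 4 out of 8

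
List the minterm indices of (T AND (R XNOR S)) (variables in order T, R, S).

Σm(4, 7) = (T AND NOT R AND NOT S) OR (T AND R AND S)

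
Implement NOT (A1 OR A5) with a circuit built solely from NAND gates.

(((A1 NAND A1) NAND (A5 NAND A5)) NAND ((A1 NAND A1) NAND (A5 NAND A5)))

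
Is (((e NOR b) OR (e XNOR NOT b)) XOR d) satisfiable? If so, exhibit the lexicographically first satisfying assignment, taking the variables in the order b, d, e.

b=0, d=0, e=0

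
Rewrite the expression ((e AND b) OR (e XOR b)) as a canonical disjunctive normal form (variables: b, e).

(NOT b AND e) OR (b AND NOT e) OR (b AND e)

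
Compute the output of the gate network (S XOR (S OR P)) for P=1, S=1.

Substituting: (1 XOR (1 OR 1))
= 0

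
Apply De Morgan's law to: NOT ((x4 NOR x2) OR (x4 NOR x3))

NOT (x4 NOR x2) AND NOT (x4 NOR x3)
De Morgan's: NOT(OR of terms) = AND of negations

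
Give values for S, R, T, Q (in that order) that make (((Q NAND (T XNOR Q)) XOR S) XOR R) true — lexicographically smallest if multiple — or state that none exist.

S=0, R=0, T=0, Q=0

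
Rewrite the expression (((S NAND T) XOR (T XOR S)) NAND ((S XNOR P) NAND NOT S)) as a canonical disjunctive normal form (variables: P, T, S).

(NOT P AND NOT T AND NOT S) OR (NOT P AND NOT T AND S) OR (NOT P AND T AND NOT S) OR (NOT P AND T AND S) OR (P AND NOT T AND S) OR (P AND T AND NOT S) OR (P AND T AND S)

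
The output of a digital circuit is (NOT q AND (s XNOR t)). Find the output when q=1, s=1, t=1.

Substituting: (NOT 1 AND (1 XNOR 1))
= 0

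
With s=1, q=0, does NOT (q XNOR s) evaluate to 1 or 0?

Substituting: NOT (0 XNOR 1)
= 1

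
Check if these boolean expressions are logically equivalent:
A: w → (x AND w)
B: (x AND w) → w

No, Converse is not equivalent to original (counterexample: y=0, x=0, w=1)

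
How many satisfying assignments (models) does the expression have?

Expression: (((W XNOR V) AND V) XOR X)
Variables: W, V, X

Satisfying assignments: (0,0,1), (0,1,1), (1,0,1), (1,1,0)
Count: 4 out of 8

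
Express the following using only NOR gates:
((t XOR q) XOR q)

((((((((t NOR q) NOR (t NOR q)) NOR ((t NOR q) NOR (t NOR q))) NOR ((((t NOR t) NOR (q NOR q)) NOR ((t NOR t) NOR (q NOR q))) NOR (((t NOR t) NOR (q NOR q)) NOR ((t NOR t) NOR (q NOR q))))) NOR q) NOR (((((t NOR q) NOR (t NOR q)) NOR ((t NOR q) NOR (t NOR q))) NOR ((((t NOR t) NOR (q NOR q)) NOR ((t NOR t) NOR (q NOR q))) NOR (((t NOR t) NOR (q NOR q)) NOR ((t NOR t) NOR (q NOR q))))) NOR q)) NOR ((((((t NOR q) NOR (t NOR q)) NOR ((t NOR q) NOR (t NOR q))) NOR ((((t NOR t) NOR (q NOR q)) NOR ((t NOR t) NOR (q NOR q))) NOR (((t NOR t) NOR (q NOR q)) NOR ((t NOR t) NOR (q NOR q))))) NOR q) NOR (((((t NOR q) NOR (t NOR q)) NOR ((t NOR q) NOR (t NOR q))) NOR ((((t NOR t) NOR (q NOR q)) NOR ((t NOR t) NOR (q NOR q))) NOR (((t NOR t) NOR (q NOR q)) NOR ((t NOR t) NOR (q NOR q))))) NOR q))) NOR ((((((((t NOR q) NOR (t NOR q)) NOR ((t NOR q) NOR (t NOR q))) NOR ((((t NOR t) NOR (q NOR q)) NOR ((t NOR t) NOR (q NOR q))) NOR (((t NOR t) NOR (q NOR q)) NOR ((t NOR t) NOR (q NOR q))))) NOR ((((t NOR q) NOR (t NOR q)) NOR ((t NOR q) NOR (t NOR q))) NOR ((((t NOR t) NOR (q NOR q)) NOR ((t NOR t) NOR (q NOR q))) NOR (((t NOR t) NOR (q NOR q)) NOR ((t NOR t) NOR (q NOR q)))))) NOR (q NOR q)) NOR ((((((t NOR q) NOR (t NOR q)) NOR ((t NOR q) NOR (t NOR q))) NOR ((((t NOR t) NOR (q NOR q)) NOR ((t NOR t) NOR (q NOR q))) NOR (((t NOR t) NOR (q NOR q)) NOR ((t NOR t) NOR (q NOR q))))) NOR ((((t NOR q) NOR (t NOR q)) NOR ((t NOR q) NOR (t NOR q))) NOR ((((t NOR t) NOR (q NOR q)) NOR ((t NOR t) NOR (q NOR q))) NOR (((t NOR t) NOR (q NOR q)) NOR ((t NOR t) NOR (q NOR q)))))) NOR (q NOR q))) NOR (((((((t NOR q) NOR (t NOR q)) NOR ((t NOR q) NOR (t NOR q))) NOR ((((t NOR t) NOR (q NOR q)) NOR ((t NOR t) NOR (q NOR q))) NOR (((t NOR t) NOR (q NOR q)) NOR ((t NOR t) NOR (q NOR q))))) NOR ((((t NOR q) NOR (t NOR q)) NOR ((t NOR q) NOR (t NOR q))) NOR ((((t NOR t) NOR (q NOR q)) NOR ((t NOR t) NOR (q NOR q))) NOR (((t NOR t) NOR (q NOR q)) NOR ((t NOR t) NOR (q NOR q)))))) NOR (q NOR q)) NOR ((((((t NOR q) NOR (t NOR q)) NOR ((t NOR q) NOR (t NOR q))) NOR ((((t NOR t) NOR (q NOR q)) NOR ((t NOR t) NOR (q NOR q))) NOR (((t NOR t) NOR (q NOR q)) NOR ((t NOR t) NOR (q NOR q))))) NOR ((((t NOR q) NOR (t NOR q)) NOR ((t NOR q) NOR (t NOR q))) NOR ((((t NOR t) NOR (q NOR q)) NOR ((t NOR t) NOR (q NOR q))) NOR (((t NOR t) NOR (q NOR q)) NOR ((t NOR t) NOR (q NOR q)))))) NOR (q NOR q)))))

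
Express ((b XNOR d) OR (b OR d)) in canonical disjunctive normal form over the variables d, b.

(NOT d AND NOT b) OR (NOT d AND b) OR (d AND NOT b) OR (d AND b)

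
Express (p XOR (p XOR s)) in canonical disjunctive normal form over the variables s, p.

(s AND NOT p) OR (s AND p)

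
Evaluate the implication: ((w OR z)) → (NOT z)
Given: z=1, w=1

Antecedent ((w OR z)) = 1; consequent (NOT z) = 0.
1 → 0 = 0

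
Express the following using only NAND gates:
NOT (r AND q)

(((r NAND q) NAND (r NAND q)) NAND ((r NAND q) NAND (r NAND q)))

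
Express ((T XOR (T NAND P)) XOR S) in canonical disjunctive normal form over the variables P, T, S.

(NOT P AND NOT T AND NOT S) OR (NOT P AND T AND S) OR (P AND NOT T AND NOT S) OR (P AND T AND NOT S)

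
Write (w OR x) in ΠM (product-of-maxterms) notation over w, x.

ΠM(0) = (w OR x)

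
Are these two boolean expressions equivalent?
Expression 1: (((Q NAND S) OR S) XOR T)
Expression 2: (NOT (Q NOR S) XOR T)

No. Counterexample: with T=0, Q=0, S=0, Expression 1 = 1 but Expression 2 = 0.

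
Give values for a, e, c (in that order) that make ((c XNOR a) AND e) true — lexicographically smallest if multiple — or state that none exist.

a=0, e=1, c=0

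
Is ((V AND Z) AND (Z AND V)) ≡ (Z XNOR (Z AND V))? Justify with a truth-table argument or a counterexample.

No. Counterexample: with Z=0, V=0, Expression 1 = 0 but Expression 2 = 1.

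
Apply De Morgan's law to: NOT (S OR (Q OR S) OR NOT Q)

NOT S AND NOT (Q OR S) AND Q
De Morgan's: NOT(OR of terms) = AND of negations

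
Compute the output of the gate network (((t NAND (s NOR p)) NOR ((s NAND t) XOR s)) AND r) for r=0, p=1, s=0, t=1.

Substituting: (((1 NAND (0 NOR 1)) NOR ((0 NAND 1) XOR 0)) AND 0)
= 0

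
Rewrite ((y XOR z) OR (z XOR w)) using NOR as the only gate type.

((((((y NOR z) NOR (y NOR z)) NOR ((y NOR z) NOR (y NOR z))) NOR ((((y NOR y) NOR (z NOR z)) NOR ((y NOR y) NOR (z NOR z))) NOR (((y NOR y) NOR (z NOR z)) NOR ((y NOR y) NOR (z NOR z))))) NOR ((((z NOR w) NOR (z NOR w)) NOR ((z NOR w) NOR (z NOR w))) NOR ((((z NOR z) NOR (w NOR w)) NOR ((z NOR z) NOR (w NOR w))) NOR (((z NOR z) NOR (w NOR w)) NOR ((z NOR z) NOR (w NOR w)))))) NOR (((((y NOR z) NOR (y NOR z)) NOR ((y NOR z) NOR (y NOR z))) NOR ((((y NOR y) NOR (z NOR z)) NOR ((y NOR y) NOR (z NOR z))) NOR (((y NOR y) NOR (z NOR z)) NOR ((y NOR y) NOR (z NOR z))))) NOR ((((z NOR w) NOR (z NOR w)) NOR ((z NOR w) NOR (z NOR w))) NOR ((((z NOR z) NOR (w NOR w)) NOR ((z NOR z) NOR (w NOR w))) NOR (((z NOR z) NOR (w NOR w)) NOR ((z NOR z) NOR (w NOR w)))))))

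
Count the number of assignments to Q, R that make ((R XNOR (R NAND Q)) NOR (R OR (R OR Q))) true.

Satisfying assignments: (0,0)
Count: 1 out of 4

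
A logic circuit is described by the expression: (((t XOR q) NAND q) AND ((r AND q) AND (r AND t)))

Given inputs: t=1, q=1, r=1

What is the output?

Substituting: (((1 XOR 1) NAND 1) AND ((1 AND 1) AND (1 AND 1)))
= 1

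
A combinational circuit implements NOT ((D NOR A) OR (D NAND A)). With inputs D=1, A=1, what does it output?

Substituting: NOT ((1 NOR 1) OR (1 NAND 1))
= 1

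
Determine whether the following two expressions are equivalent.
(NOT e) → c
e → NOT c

No, Inverse is not equivalent to original (counterexample: e=0, c=0)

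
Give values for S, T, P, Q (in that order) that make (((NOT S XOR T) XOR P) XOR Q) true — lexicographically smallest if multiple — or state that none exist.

S=0, T=0, P=0, Q=0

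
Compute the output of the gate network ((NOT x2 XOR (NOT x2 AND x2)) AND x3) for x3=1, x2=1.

Substituting: ((NOT 1 XOR (NOT 1 AND 1)) AND 1)
= 0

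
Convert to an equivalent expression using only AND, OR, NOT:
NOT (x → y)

x AND NOT y
(Negated implication: NOT(A → B) = A AND NOT B)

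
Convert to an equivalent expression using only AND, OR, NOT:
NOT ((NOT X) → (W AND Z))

(NOT X) AND NOT (W AND Z)
(Negated implication: NOT(A → B) = A AND NOT B)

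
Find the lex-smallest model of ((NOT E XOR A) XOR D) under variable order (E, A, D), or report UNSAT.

E=0, A=0, D=0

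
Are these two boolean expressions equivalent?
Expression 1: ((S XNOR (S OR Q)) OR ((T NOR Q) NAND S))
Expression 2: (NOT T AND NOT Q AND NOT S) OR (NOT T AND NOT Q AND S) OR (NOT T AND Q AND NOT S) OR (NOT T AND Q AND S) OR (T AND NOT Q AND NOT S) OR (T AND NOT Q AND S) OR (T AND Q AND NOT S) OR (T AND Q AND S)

Yes, they are equivalent — the two output columns agree on all 8 assignments:
T | Q | S | Expression 1 | Expression 2
---------------------------------------
0 | 0 | 0 | 1 | 1
0 | 0 | 1 | 1 | 1
0 | 1 | 0 | 1 | 1
0 | 1 | 1 | 1 | 1
1 | 0 | 0 | 1 | 1
1 | 0 | 1 | 1 | 1
1 | 1 | 0 | 1 | 1
1 | 1 | 1 | 1 | 1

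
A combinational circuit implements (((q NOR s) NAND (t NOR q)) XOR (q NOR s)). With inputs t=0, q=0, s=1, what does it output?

Substituting: (((0 NOR 1) NAND (0 NOR 0)) XOR (0 NOR 1))
= 1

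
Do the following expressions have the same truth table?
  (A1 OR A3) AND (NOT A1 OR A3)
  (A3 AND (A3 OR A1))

Yes, they are equivalent — the two output columns agree on all 4 assignments:
A1 | A3 | Expression 1 | Expression 2
-------------------------------------
0 | 0 | 0 | 0
0 | 1 | 1 | 1
1 | 0 | 0 | 0
1 | 1 | 1 | 1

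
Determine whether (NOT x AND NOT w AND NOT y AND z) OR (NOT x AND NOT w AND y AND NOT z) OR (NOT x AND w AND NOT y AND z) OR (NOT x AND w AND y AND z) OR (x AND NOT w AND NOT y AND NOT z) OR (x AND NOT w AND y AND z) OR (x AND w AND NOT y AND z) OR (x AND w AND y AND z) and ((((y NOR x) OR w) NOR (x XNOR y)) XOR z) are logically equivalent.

Yes, they are equivalent — the two output columns agree on all 16 assignments:
x | w | y | z | Expression 1 | Expression 2
-------------------------------------------
0 | 0 | 0 | 0 | 0 | 0
0 | 0 | 0 | 1 | 1 | 1
0 | 0 | 1 | 0 | 1 | 1
0 | 0 | 1 | 1 | 0 | 0
0 | 1 | 0 | 0 | 0 | 0
0 | 1 | 0 | 1 | 1 | 1
0 | 1 | 1 | 0 | 0 | 0
0 | 1 | 1 | 1 | 1 | 1
1 | 0 | 0 | 0 | 1 | 1
1 | 0 | 0 | 1 | 0 | 0
1 | 0 | 1 | 0 | 0 | 0
1 | 0 | 1 | 1 | 1 | 1
1 | 1 | 0 | 0 | 0 | 0
1 | 1 | 0 | 1 | 1 | 1
1 | 1 | 1 | 0 | 0 | 0
1 | 1 | 1 | 1 | 1 | 1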